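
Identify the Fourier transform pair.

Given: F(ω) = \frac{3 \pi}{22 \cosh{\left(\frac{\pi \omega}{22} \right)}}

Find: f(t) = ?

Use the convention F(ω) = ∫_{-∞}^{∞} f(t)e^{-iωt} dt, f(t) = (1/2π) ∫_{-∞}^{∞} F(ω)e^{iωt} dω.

f(t) = \frac{3}{e^{11 t} + e^{- 11 t}}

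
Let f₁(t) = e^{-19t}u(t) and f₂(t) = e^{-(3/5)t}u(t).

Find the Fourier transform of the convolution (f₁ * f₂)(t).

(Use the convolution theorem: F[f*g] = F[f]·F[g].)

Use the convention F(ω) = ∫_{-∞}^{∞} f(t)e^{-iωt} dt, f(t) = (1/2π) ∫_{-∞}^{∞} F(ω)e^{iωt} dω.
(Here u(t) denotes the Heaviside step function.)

F[f₁*f₂](ω) = \frac{5}{\left(i \omega + 19\right) \left(5 i \omega + 3\right)}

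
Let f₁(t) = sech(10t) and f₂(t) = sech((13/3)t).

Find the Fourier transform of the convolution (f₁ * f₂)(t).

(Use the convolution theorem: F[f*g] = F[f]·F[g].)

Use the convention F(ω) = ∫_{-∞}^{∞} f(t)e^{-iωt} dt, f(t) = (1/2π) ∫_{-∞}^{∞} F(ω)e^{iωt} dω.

F[f₁*f₂](ω) = \frac{3 \pi^{2}}{130 \cosh{\left(\frac{\pi \omega}{20} \right)} \cosh{\left(\frac{3 \pi \omega}{26} \right)}}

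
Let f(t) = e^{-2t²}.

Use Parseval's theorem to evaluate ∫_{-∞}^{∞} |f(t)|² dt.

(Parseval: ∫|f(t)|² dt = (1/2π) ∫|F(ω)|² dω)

∫|f(t)|² dt = \frac{\sqrt{\pi}}{2}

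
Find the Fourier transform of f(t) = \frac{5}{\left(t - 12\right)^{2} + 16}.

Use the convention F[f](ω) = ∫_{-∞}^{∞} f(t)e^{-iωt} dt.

F(ω) = \frac{5 \pi e^{- 12 i \omega - 4 \left|{\omega}\right|}}{4}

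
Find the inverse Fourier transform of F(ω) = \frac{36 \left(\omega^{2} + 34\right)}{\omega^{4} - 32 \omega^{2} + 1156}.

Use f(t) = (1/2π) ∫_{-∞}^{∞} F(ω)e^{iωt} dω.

f(t) = 6 e^{- 3 \left|{t}\right|} \cos{\left(5 \left|{t}\right| \right)}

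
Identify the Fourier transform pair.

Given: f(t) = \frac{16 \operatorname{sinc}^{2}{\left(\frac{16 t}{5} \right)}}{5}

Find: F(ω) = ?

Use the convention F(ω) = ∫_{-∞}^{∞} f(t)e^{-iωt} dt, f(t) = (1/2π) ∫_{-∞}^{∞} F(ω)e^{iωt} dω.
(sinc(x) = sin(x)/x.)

F(ω) = \begin{cases} \frac{\pi \left(32 - 5 \left|{\omega}\right|\right)}{32} & \text{for}\: \omega > - \frac{32}{5} \wedge \omega < \frac{32}{5} \\0 & \text{otherwise} \end{cases}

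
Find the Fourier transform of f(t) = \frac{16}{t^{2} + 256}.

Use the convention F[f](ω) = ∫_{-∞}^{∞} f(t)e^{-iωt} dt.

F(ω) = \pi e^{- 16 \left|{\omega}\right|}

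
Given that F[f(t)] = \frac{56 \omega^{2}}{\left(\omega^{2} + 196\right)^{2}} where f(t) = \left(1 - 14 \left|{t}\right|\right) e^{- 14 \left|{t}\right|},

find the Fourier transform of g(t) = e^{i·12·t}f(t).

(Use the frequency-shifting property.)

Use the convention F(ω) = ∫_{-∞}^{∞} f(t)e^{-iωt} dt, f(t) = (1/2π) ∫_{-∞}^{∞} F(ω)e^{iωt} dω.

F[g](ω) = \frac{56 \left(\omega - 12\right)^{2}}{\left(\left(\omega - 12\right)^{2} + 196\right)^{2}}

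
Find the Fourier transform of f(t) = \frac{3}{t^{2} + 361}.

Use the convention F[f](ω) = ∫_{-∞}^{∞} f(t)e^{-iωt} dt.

F(ω) = \frac{3 \pi e^{- 19 \left|{\omega}\right|}}{19}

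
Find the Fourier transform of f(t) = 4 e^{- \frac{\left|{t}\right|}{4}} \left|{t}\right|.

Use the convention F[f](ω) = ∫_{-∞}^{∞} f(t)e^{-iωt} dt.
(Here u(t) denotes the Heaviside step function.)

F(ω) = \frac{128 \left(1 - 16 \omega^{2}\right)}{\left(16 \omega^{2} + 1\right)^{2}}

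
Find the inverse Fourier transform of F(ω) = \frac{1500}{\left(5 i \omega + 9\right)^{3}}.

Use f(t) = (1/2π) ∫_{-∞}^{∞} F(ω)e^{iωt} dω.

f(t) = 6 t^{2} e^{- \frac{9 t}{5}} u\left(t\right)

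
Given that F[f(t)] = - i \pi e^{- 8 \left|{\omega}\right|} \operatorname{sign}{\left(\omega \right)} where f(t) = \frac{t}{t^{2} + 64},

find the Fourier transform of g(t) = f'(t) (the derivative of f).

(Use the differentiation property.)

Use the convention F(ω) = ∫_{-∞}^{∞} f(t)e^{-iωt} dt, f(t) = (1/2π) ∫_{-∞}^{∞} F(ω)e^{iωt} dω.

F[g](ω) = \pi \omega e^{- 8 \left|{\omega}\right|} \operatorname{sign}{\left(\omega \right)}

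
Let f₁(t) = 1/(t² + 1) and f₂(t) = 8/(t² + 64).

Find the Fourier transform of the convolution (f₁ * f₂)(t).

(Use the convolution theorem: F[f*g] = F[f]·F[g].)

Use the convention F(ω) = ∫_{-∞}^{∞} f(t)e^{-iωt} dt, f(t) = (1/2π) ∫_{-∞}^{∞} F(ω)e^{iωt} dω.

F[f₁*f₂](ω) = \pi^{2} e^{- 9 \left|{\omega}\right|}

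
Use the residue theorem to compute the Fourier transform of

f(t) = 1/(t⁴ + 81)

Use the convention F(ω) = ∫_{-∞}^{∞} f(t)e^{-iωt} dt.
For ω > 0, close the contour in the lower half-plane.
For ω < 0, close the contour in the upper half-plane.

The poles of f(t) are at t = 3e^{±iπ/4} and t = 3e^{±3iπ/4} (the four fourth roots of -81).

Let g(z) = f(z)e^{-iωz}; for large |z| the factor e^{-iωz} decays in the lower half-plane when ω > 0 and in the upper half-plane when ω < 0.

Case ω > 0 (lower half-plane, clockwise contour ⇒ F(ω) = -2πi·ΣRes):
  Res_{z = - \frac{3 \sqrt{2}}{2} - \frac{3 \sqrt{2} i}{2}} g(z) = \frac{\sqrt{2} i \left(1 - i\right) e^{\frac{3 \sqrt{2} \omega \left(-1 + i\right)}{2}}}{216}
  Res_{z = \frac{3 \sqrt{2}}{2} - \frac{3 \sqrt{2} i}{2}} g(z) = \frac{\sqrt{2} i \left(1 + i\right) e^{- \frac{3 \sqrt{2} \omega \left(1 + i\right)}{2}}}{216}
  F(ω) = -2πi·ΣRes = \frac{\sqrt{2} \pi \left(1 - i\right) \left(e^{3 \sqrt{2} i \omega} + i\right) e^{- \frac{3 \sqrt{2} \omega \left(1 + i\right)}{2}}}{108} = \frac{\pi e^{- \frac{3 \sqrt{2} \omega}{2}} \sin{\left(\frac{3 \sqrt{2} \omega}{2} + \frac{\pi}{4} \right)}}{27}

Case ω < 0 (upper half-plane, counterclockwise contour ⇒ F(ω) = +2πi·ΣRes):
  Res_{z = \frac{3 \sqrt{2}}{2} + \frac{3 \sqrt{2} i}{2}} g(z) = \frac{\sqrt{2} i \left(-1 + i\right) e^{\frac{3 \sqrt{2} \omega \left(1 - i\right)}{2}}}{216}
  Res_{z = - \frac{3 \sqrt{2}}{2} + \frac{3 \sqrt{2} i}{2}} g(z) = \frac{\sqrt{2} \left(1 - i\right) e^{\frac{3 \sqrt{2} \omega \left(1 + i\right)}{2}}}{216}
  F(ω) = 2πi·ΣRes = - \frac{\sqrt{2} i \pi \left(i \left(1 - i\right) e^{\frac{3 \sqrt{2} \omega \left(1 - i\right)}{2}} - \left(1 - i\right) e^{\frac{3 \sqrt{2} \omega \left(1 + i\right)}{2}}\right)}{108} = \frac{\pi e^{\frac{3 \sqrt{2} \omega}{2}} \cos{\left(\frac{3 \sqrt{2} \omega}{2} + \frac{\pi}{4} \right)}}{27}

Both cases combine into a single formula in |ω|:

F(ω) = \frac{\pi e^{- \frac{3 \sqrt{2} \left|{\omega}\right|}{2}} \sin{\left(\frac{3 \sqrt{2} \left|{\omega}\right|}{2} + \frac{\pi}{4} \right)}}{27}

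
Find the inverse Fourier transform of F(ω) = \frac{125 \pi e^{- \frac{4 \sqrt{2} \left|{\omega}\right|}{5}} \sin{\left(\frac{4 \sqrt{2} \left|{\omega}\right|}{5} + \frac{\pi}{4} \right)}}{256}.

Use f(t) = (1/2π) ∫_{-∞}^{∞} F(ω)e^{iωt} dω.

f(t) = \frac{2}{t^{4} + \frac{4096}{625}}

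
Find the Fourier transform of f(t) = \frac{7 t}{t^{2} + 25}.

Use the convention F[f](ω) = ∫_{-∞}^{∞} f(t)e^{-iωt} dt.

F(ω) = - 7 i \pi e^{- 5 \left|{\omega}\right|} \operatorname{sign}{\left(\omega \right)}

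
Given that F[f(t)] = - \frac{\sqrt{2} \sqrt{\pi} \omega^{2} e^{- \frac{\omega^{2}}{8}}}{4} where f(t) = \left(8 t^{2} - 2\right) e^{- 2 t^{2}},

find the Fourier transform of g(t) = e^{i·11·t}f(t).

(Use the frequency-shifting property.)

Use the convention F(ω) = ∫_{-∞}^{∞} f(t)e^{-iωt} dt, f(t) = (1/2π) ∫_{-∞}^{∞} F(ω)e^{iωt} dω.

F[g](ω) = - \frac{\sqrt{2} \sqrt{\pi} \left(\omega - 11\right)^{2} e^{- \frac{\left(\omega - 11\right)^{2}}{8}}}{4}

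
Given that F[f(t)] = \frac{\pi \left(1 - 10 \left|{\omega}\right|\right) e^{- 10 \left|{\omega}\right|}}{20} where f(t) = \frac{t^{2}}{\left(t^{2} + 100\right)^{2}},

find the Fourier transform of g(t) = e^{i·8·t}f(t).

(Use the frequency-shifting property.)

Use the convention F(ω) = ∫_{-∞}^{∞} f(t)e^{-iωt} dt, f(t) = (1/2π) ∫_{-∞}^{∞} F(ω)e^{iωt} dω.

F[g](ω) = \frac{\pi \left(1 - 10 \left|{\omega - 8}\right|\right) e^{- 10 \left|{\omega - 8}\right|}}{20}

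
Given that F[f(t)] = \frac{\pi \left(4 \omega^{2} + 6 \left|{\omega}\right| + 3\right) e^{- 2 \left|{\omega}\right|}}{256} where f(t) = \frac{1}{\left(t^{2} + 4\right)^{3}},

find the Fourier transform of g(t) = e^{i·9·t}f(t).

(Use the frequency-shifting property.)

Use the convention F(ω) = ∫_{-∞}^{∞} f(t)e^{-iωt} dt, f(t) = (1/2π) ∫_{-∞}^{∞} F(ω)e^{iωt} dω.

F[g](ω) = \frac{\pi \left(4 \left(\omega - 9\right)^{2} + 6 \left|{\omega - 9}\right| + 3\right) e^{- 2 \left|{\omega - 9}\right|}}{256}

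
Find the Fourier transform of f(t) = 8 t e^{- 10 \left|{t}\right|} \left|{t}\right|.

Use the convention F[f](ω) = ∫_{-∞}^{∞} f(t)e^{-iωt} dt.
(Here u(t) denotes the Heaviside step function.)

F(ω) = \frac{32 i \omega \left(\omega^{2} - 300\right)}{\left(\omega^{2} + 100\right)^{3}}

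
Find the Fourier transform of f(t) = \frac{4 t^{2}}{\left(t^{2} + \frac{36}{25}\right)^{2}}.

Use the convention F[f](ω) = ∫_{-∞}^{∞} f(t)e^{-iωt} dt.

F(ω) = \frac{\pi \left(5 - 6 \left|{\omega}\right|\right) e^{- \frac{6 \left|{\omega}\right|}{5}}}{3}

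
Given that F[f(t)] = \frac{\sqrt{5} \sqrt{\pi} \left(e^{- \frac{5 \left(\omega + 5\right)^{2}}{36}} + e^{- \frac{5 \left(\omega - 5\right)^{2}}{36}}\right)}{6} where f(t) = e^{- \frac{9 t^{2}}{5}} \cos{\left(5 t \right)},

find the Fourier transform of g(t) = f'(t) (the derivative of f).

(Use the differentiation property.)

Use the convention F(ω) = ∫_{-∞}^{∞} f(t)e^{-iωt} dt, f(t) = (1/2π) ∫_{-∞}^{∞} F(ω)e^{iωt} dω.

F[g](ω) = \frac{\sqrt{5} i \sqrt{\pi} \omega \left(e^{\frac{25 \omega}{9}} + 1\right) e^{- \frac{5 \omega^{2}}{36} - \frac{25 \omega}{18} - \frac{125}{36}}}{6}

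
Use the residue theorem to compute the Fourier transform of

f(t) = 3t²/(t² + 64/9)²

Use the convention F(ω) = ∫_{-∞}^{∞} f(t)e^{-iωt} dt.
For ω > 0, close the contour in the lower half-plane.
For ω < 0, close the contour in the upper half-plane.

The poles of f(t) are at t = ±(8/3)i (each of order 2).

Let g(z) = f(z)e^{-iωz}; for large |z| the factor e^{-iωz} decays in the lower half-plane when ω > 0 and in the upper half-plane when ω < 0.

Case ω > 0 (lower half-plane, clockwise contour ⇒ F(ω) = -2πi·ΣRes):
  Res_{z = - \frac{8 i}{3}} g(z) = \frac{3 i \left(3 - 8 \omega\right) e^{- \frac{8 \omega}{3}}}{32} (pole of order 2)
  F(ω) = -2πi·ΣRes = \frac{3 \pi \left(3 - 8 \omega\right) e^{- \frac{8 \omega}{3}}}{16}

Case ω < 0 (upper half-plane, counterclockwise contour ⇒ F(ω) = +2πi·ΣRes):
  Res_{z = \frac{8 i}{3}} g(z) = \frac{3 i \left(- 8 \omega - 3\right) e^{\frac{8 \omega}{3}}}{32} (pole of order 2)
  F(ω) = 2πi·ΣRes = \frac{3 \pi \left(8 \omega + 3\right) e^{\frac{8 \omega}{3}}}{16}

Both cases combine into a single formula in |ω|:

F(ω) = \frac{3 \pi \left(3 - 8 \left|{\omega}\right|\right) e^{- \frac{8 \left|{\omega}\right|}{3}}}{16}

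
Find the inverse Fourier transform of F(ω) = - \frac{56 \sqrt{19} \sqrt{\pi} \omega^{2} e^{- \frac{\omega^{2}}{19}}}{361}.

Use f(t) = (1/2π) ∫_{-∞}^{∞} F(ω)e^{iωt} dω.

f(t) = 7 \left(19 t^{2} - 2\right) e^{- \frac{19 t^{2}}{4}}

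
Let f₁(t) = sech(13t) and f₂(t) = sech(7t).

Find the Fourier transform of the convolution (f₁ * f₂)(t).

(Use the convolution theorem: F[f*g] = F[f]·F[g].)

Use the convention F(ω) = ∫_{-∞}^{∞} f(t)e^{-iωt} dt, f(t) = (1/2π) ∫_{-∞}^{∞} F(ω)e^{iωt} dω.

F[f₁*f₂](ω) = \frac{\pi^{2}}{91 \cosh{\left(\frac{\pi \omega}{26} \right)} \cosh{\left(\frac{\pi \omega}{14} \right)}}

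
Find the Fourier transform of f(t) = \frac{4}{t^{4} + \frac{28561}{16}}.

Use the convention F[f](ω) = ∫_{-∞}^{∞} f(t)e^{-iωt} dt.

F(ω) = \frac{32 \pi e^{- \frac{13 \sqrt{2} \left|{\omega}\right|}{4}} \sin{\left(\frac{13 \sqrt{2} \left|{\omega}\right|}{4} + \frac{\pi}{4} \right)}}{2197}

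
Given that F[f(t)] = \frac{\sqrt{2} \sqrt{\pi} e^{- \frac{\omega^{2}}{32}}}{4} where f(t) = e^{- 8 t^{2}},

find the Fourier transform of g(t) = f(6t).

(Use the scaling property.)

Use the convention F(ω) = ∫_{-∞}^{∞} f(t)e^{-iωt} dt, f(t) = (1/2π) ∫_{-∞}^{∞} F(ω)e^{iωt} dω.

F[g](ω) = \frac{\sqrt{2} \sqrt{\pi} e^{- \frac{\omega^{2}}{1152}}}{24}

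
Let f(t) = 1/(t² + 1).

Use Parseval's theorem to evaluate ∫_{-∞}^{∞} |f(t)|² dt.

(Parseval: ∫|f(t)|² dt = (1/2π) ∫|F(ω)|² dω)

∫|f(t)|² dt = \frac{\pi}{2}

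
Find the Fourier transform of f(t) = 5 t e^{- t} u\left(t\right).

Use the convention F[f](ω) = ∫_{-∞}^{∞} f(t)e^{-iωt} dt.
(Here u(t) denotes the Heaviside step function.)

F(ω) = \frac{5}{\left(i \omega + 1\right)^{2}}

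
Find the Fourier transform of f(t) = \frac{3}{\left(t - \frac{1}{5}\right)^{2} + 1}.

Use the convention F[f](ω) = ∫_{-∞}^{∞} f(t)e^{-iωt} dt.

F(ω) = 3 \pi e^{- \frac{i \omega}{5} - \left|{\omega}\right|}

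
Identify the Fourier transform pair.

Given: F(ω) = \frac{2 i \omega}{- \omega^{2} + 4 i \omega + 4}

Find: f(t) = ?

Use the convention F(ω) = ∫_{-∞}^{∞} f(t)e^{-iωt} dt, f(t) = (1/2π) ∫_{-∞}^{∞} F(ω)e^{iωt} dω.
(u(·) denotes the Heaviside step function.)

f(t) = 2 \left(1 - 2 t\right) e^{- 2 t} u\left(t\right)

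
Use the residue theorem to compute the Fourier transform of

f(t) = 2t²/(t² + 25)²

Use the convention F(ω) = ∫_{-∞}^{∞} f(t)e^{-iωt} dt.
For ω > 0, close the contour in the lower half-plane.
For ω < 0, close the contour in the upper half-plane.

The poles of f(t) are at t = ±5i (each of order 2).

Let g(z) = f(z)e^{-iωz}; for large |z| the factor e^{-iωz} decays in the lower half-plane when ω > 0 and in the upper half-plane when ω < 0.

Case ω > 0 (lower half-plane, clockwise contour ⇒ F(ω) = -2πi·ΣRes):
  Res_{z = - 5 i} g(z) = \frac{i \left(1 - 5 \omega\right) e^{- 5 \omega}}{10} (pole of order 2)
  F(ω) = -2πi·ΣRes = \frac{\pi \left(1 - 5 \omega\right) e^{- 5 \omega}}{5}

Case ω < 0 (upper half-plane, counterclockwise contour ⇒ F(ω) = +2πi·ΣRes):
  Res_{z = 5 i} g(z) = \frac{i \left(- 5 \omega - 1\right) e^{5 \omega}}{10} (pole of order 2)
  F(ω) = 2πi·ΣRes = \frac{\pi \left(5 \omega + 1\right) e^{5 \omega}}{5}

Both cases combine into a single formula in |ω|:

F(ω) = \frac{\pi \left(1 - 5 \left|{\omega}\right|\right) e^{- 5 \left|{\omega}\right|}}{5}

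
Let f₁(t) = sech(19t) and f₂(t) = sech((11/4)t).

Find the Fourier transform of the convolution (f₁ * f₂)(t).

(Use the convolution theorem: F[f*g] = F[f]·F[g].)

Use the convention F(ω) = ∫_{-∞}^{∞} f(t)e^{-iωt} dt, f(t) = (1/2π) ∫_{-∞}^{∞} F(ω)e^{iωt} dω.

F[f₁*f₂](ω) = \frac{4 \pi^{2}}{209 \cosh{\left(\frac{\pi \omega}{38} \right)} \cosh{\left(\frac{2 \pi \omega}{11} \right)}}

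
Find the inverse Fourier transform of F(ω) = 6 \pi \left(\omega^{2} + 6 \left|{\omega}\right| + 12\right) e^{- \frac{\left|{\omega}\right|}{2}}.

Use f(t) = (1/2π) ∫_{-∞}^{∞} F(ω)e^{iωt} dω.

f(t) = \frac{6}{\left(t^{2} + \frac{1}{4}\right)^{3}}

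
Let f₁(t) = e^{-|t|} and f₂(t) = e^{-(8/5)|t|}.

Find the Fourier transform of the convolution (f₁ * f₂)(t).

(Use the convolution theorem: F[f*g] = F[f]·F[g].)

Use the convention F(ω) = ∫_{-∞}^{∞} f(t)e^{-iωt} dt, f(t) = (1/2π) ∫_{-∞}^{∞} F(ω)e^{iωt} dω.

F[f₁*f₂](ω) = \frac{160}{\left(\omega^{2} + 1\right) \left(25 \omega^{2} + 64\right)}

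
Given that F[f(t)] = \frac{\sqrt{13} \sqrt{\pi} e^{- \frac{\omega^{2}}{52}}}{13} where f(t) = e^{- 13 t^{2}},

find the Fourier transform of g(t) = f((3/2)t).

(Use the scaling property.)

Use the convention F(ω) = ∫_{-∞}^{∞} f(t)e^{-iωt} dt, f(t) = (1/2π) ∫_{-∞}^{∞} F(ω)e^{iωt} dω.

F[g](ω) = \frac{2 \sqrt{13} \sqrt{\pi} e^{- \frac{\omega^{2}}{117}}}{39}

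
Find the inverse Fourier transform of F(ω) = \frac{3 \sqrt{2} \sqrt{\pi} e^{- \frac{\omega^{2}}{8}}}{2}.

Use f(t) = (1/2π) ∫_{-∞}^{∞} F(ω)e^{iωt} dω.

f(t) = 3 e^{- 2 t^{2}}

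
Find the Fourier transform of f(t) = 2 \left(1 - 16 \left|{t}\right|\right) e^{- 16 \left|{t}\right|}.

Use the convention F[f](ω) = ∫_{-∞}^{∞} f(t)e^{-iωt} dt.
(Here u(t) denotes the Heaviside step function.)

F(ω) = \frac{128 \omega^{2}}{\left(\omega^{2} + 256\right)^{2}}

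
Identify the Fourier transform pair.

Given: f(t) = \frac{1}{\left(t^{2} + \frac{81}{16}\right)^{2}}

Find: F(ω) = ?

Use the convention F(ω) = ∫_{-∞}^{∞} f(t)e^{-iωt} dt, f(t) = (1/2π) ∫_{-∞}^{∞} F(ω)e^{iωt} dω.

F(ω) = \frac{8 \pi \left(9 \left|{\omega}\right| + 4\right) e^{- \frac{9 \left|{\omega}\right|}{4}}}{729}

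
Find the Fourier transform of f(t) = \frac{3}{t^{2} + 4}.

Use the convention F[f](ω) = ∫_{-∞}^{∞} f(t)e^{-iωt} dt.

F(ω) = \frac{3 \pi e^{- 2 \left|{\omega}\right|}}{2}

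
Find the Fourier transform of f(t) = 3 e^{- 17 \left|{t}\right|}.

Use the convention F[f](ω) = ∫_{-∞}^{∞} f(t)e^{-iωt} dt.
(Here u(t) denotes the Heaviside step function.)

F(ω) = \frac{102}{\omega^{2} + 289}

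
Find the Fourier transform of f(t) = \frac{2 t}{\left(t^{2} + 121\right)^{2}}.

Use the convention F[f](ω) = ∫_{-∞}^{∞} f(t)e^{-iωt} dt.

F(ω) = - \frac{i \pi \omega e^{- 11 \left|{\omega}\right|}}{11}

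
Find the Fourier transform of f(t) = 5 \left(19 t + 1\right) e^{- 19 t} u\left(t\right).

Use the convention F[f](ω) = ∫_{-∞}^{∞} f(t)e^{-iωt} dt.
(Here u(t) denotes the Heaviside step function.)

F(ω) = \frac{5 \left(- i \omega - 38\right)}{\omega^{2} - 38 i \omega - 361}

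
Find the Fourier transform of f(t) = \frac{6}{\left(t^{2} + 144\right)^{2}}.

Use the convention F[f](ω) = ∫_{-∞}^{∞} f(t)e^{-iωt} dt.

F(ω) = \frac{\pi \left(12 \left|{\omega}\right| + 1\right) e^{- 12 \left|{\omega}\right|}}{576}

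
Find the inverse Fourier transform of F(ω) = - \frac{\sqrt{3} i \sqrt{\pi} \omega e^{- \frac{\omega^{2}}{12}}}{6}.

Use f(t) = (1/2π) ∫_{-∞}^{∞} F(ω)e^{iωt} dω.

f(t) = 3 t e^{- 3 t^{2}}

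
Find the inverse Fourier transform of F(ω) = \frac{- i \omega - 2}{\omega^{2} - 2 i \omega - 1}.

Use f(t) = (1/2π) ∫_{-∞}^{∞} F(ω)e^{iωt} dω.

f(t) = \left(t + 1\right) e^{- t} u\left(t\right)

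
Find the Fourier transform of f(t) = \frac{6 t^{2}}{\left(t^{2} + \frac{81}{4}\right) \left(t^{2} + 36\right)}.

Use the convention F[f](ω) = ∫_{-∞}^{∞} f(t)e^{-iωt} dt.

F(ω) = \frac{16 \pi e^{- 6 \left|{\omega}\right|}}{7} - \frac{12 \pi e^{- \frac{9 \left|{\omega}\right|}{2}}}{7}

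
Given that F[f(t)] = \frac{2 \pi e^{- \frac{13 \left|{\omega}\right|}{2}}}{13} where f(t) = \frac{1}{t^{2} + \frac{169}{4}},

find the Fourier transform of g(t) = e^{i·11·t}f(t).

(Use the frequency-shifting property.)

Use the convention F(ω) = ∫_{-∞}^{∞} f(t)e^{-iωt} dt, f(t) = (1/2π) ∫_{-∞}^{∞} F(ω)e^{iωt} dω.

F[g](ω) = \frac{2 \pi e^{- \frac{13 \left|{\omega - 11}\right|}{2}}}{13}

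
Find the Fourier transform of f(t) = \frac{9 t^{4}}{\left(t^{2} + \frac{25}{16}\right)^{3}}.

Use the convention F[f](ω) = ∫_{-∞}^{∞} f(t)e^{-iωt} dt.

F(ω) = \frac{9 \pi \left(25 \omega^{2} - 100 \left|{\omega}\right| + 48\right) e^{- \frac{5 \left|{\omega}\right|}{4}}}{160}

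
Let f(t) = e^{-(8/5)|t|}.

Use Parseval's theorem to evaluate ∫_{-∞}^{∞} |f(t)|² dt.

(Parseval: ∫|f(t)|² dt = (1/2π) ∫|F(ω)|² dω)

∫|f(t)|² dt = \frac{5}{8}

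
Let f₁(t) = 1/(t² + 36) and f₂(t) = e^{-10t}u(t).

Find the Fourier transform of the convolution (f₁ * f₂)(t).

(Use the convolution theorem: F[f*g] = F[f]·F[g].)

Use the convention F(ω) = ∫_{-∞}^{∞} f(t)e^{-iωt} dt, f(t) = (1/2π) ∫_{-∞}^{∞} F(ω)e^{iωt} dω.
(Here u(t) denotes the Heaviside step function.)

F[f₁*f₂](ω) = \frac{\pi e^{- 6 \left|{\omega}\right|}}{6 \left(i \omega + 10\right)}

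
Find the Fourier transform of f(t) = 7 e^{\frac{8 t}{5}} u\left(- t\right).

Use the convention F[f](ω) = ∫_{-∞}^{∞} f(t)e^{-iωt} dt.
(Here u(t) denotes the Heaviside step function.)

F(ω) = - \frac{35}{5 i \omega - 8}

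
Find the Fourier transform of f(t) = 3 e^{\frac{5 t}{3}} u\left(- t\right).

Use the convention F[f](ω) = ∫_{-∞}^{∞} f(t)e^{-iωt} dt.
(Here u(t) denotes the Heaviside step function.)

F(ω) = - \frac{9}{3 i \omega - 5}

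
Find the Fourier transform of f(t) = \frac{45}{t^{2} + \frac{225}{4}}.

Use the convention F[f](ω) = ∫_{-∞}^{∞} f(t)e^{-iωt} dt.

F(ω) = 6 \pi e^{- \frac{15 \left|{\omega}\right|}{2}}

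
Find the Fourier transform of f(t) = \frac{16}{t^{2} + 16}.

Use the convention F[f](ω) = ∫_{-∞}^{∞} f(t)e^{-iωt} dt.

F(ω) = 4 \pi e^{- 4 \left|{\omega}\right|}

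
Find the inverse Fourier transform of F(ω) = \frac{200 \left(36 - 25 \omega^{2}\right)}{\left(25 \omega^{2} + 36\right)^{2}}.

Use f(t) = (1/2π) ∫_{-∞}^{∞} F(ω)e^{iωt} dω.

f(t) = 4 e^{- \frac{6 \left|{t}\right|}{5}} \left|{t}\right|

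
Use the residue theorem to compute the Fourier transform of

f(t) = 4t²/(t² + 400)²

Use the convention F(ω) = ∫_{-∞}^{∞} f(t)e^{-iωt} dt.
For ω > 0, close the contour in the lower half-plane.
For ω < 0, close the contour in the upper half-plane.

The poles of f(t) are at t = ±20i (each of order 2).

Let g(z) = f(z)e^{-iωz}; for large |z| the factor e^{-iωz} decays in the lower half-plane when ω > 0 and in the upper half-plane when ω < 0.

Case ω > 0 (lower half-plane, clockwise contour ⇒ F(ω) = -2πi·ΣRes):
  Res_{z = - 20 i} g(z) = i \left(\frac{1}{20} - \omega\right) e^{- 20 \omega} (pole of order 2)
  F(ω) = -2πi·ΣRes = \frac{\pi \left(1 - 20 \omega\right) e^{- 20 \omega}}{10}

Case ω < 0 (upper half-plane, counterclockwise contour ⇒ F(ω) = +2πi·ΣRes):
  Res_{z = 20 i} g(z) = i \left(- \omega - \frac{1}{20}\right) e^{20 \omega} (pole of order 2)
  F(ω) = 2πi·ΣRes = \frac{\pi \left(20 \omega + 1\right) e^{20 \omega}}{10}

Both cases combine into a single formula in |ω|:

F(ω) = \frac{\pi \left(1 - 20 \left|{\omega}\right|\right) e^{- 20 \left|{\omega}\right|}}{10}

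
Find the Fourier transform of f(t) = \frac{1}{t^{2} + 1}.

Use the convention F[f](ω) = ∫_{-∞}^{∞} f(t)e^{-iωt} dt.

F(ω) = \pi e^{- \left|{\omega}\right|}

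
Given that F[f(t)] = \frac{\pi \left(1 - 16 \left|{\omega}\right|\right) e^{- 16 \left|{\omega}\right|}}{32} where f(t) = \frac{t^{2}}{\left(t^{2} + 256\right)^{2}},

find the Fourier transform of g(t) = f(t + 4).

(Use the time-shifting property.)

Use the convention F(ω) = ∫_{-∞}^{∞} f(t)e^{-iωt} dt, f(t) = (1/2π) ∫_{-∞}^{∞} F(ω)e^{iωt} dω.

F[g](ω) = - \frac{\pi \left(16 \left|{\omega}\right| - 1\right) e^{4 i \omega - 16 \left|{\omega}\right|}}{32}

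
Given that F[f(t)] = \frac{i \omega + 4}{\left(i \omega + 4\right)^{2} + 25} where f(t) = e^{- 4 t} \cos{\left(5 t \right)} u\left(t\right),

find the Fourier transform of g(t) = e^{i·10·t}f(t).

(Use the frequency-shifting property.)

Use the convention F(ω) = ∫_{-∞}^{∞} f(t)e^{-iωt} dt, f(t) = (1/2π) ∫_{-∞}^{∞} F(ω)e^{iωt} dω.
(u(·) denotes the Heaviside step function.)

F[g](ω) = \frac{i \left(\omega - 10\right) + 4}{\left(i \left(\omega - 10\right) + 4\right)^{2} + 25}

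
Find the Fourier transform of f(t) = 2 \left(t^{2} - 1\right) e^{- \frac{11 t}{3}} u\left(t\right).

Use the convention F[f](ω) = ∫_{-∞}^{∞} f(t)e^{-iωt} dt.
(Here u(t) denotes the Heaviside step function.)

F(ω) = \frac{6 \left(54 i \omega - \left(3 i \omega + 11\right)^{3} + 198\right)}{\left(3 i \omega + 11\right)^{4}}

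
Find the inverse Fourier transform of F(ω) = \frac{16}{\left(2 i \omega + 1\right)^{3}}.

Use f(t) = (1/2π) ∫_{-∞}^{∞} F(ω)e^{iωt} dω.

f(t) = t^{2} e^{- \frac{t}{2}} u\left(t\right)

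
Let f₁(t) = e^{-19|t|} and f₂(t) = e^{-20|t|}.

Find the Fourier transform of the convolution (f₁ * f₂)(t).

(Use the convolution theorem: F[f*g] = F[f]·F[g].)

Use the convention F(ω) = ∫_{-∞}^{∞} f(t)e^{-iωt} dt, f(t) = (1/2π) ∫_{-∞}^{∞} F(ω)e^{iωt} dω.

F[f₁*f₂](ω) = \frac{1520}{\left(\omega^{2} + 361\right) \left(\omega^{2} + 400\right)}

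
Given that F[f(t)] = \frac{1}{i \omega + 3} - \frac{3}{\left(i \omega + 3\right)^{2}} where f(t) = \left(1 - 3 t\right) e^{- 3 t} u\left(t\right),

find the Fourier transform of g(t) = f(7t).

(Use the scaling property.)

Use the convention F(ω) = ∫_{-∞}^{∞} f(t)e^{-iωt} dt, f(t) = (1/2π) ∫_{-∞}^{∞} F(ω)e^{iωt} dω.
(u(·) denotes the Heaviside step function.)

F[g](ω) = \frac{i \omega}{- \omega^{2} + 42 i \omega + 441}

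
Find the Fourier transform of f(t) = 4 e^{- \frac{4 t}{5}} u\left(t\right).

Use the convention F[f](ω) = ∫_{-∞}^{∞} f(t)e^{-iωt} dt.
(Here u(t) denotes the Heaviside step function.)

F(ω) = \frac{20}{5 i \omega + 4}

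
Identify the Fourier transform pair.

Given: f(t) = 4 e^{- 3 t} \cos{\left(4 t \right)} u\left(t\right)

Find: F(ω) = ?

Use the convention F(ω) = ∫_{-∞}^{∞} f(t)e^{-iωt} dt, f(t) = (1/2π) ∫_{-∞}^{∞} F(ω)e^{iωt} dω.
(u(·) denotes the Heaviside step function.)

F(ω) = \frac{4 \left(i \omega + 3\right)}{\left(i \omega + 3\right)^{2} + 16}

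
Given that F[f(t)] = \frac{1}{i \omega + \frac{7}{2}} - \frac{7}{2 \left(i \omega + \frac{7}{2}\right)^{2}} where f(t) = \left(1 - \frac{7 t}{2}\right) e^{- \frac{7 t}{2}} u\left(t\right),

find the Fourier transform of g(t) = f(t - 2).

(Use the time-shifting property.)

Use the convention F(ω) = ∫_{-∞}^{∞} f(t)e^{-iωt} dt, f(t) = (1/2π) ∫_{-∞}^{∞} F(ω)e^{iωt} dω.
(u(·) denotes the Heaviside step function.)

F[g](ω) = \frac{4 i \omega e^{- 2 i \omega}}{- 4 \omega^{2} + 28 i \omega + 49}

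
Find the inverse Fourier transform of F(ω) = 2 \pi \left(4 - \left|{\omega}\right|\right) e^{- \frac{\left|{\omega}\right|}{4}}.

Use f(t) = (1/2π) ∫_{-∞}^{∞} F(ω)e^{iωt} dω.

f(t) = \frac{4 t^{2}}{\left(t^{2} + \frac{1}{16}\right)^{2}}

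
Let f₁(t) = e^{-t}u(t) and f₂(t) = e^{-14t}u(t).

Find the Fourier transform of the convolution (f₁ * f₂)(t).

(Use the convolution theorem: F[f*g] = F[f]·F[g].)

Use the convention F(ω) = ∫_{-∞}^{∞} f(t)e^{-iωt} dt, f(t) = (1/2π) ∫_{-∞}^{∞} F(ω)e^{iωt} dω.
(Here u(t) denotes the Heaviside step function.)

F[f₁*f₂](ω) = \frac{1}{\left(i \omega + 1\right) \left(i \omega + 14\right)}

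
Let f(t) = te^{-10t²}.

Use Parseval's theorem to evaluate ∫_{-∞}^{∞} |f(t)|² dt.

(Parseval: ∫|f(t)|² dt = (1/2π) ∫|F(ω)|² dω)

∫|f(t)|² dt = \frac{\sqrt{5} \sqrt{\pi}}{400}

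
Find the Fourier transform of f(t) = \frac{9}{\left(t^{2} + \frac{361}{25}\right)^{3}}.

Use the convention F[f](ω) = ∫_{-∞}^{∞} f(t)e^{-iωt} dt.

F(ω) = \frac{1125 \pi \left(361 \omega^{2} + 285 \left|{\omega}\right| + 75\right) e^{- \frac{19 \left|{\omega}\right|}{5}}}{19808792}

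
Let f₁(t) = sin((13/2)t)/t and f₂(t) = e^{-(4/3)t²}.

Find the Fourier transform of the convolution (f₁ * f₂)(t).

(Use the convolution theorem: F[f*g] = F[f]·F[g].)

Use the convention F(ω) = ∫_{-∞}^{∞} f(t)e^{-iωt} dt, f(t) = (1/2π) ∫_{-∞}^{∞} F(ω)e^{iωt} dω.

F[f₁*f₂](ω) = \begin{cases} \frac{\sqrt{3} \pi^{\frac{3}{2}} e^{- \frac{3 \omega^{2}}{16}}}{2} & \text{for}\: \omega > - \frac{13}{2} \wedge \omega < \frac{13}{2} \\0 & \text{otherwise} \end{cases}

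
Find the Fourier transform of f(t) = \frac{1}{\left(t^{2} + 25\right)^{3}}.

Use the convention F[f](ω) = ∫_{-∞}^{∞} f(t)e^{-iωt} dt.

F(ω) = \frac{\pi \left(25 \omega^{2} + 15 \left|{\omega}\right| + 3\right) e^{- 5 \left|{\omega}\right|}}{25000}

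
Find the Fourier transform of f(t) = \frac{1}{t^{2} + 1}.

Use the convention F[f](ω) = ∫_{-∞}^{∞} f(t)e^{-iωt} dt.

F(ω) = \pi e^{- \left|{\omega}\right|}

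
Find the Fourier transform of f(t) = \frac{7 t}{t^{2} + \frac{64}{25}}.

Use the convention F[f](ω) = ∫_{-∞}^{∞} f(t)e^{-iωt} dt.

F(ω) = - 7 i \pi e^{- \frac{8 \left|{\omega}\right|}{5}} \operatorname{sign}{\left(\omega \right)}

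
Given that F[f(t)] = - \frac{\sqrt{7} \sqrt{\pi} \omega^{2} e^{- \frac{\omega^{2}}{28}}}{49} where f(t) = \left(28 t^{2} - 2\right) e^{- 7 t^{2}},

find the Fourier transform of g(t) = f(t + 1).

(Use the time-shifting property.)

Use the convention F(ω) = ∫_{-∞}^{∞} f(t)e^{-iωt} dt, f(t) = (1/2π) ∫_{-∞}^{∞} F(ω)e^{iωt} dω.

F[g](ω) = - \frac{\sqrt{7} \sqrt{\pi} \omega^{2} e^{- \omega \left(\frac{\omega}{28} - i\right)}}{49}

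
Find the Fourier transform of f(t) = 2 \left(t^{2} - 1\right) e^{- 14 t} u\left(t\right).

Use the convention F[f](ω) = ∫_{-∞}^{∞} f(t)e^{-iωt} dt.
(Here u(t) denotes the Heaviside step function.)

F(ω) = \frac{2 \left(2 i \omega - \left(i \omega + 14\right)^{3} + 28\right)}{\left(i \omega + 14\right)^{4}}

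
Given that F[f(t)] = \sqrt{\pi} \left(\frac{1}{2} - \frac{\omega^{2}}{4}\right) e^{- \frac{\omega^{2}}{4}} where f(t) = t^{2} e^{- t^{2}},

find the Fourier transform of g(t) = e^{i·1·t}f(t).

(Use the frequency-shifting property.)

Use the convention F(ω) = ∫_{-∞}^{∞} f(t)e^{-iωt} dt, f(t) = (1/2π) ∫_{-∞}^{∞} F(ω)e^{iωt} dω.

F[g](ω) = \frac{\sqrt{\pi} \left(2 - \left(\omega - 1\right)^{2}\right) e^{- \frac{\left(\omega - 1\right)^{2}}{4}}}{4}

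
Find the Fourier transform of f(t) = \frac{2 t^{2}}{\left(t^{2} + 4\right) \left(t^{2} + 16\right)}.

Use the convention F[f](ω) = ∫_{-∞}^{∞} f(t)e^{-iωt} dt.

F(ω) = \frac{\pi \left(2 - e^{2 \left|{\omega}\right|}\right) e^{- 4 \left|{\omega}\right|}}{3}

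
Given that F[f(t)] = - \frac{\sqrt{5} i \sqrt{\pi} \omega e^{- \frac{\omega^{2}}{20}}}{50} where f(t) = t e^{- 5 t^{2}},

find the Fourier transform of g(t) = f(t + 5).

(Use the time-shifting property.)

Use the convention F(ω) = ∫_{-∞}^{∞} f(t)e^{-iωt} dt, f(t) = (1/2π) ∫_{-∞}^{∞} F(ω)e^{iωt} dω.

F[g](ω) = - \frac{\sqrt{5} i \sqrt{\pi} \omega e^{- \frac{\omega \left(\omega - 100 i\right)}{20}}}{50}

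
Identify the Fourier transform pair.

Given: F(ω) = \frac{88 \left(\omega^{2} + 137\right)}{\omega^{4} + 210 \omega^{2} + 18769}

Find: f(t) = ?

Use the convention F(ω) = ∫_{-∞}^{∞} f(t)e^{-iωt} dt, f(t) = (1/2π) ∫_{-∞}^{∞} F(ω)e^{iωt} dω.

f(t) = 4 e^{- 11 \left|{t}\right|} \cos{\left(4 t \right)}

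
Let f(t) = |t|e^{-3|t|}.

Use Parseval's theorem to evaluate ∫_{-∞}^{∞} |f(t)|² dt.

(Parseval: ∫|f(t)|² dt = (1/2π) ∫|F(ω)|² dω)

∫|f(t)|² dt = \frac{1}{54}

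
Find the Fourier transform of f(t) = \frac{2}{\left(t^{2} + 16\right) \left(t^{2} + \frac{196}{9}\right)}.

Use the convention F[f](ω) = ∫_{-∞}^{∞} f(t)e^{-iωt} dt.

F(ω) = \frac{9 \pi e^{- 4 \left|{\omega}\right|}}{104} - \frac{27 \pi e^{- \frac{14 \left|{\omega}\right|}{3}}}{364}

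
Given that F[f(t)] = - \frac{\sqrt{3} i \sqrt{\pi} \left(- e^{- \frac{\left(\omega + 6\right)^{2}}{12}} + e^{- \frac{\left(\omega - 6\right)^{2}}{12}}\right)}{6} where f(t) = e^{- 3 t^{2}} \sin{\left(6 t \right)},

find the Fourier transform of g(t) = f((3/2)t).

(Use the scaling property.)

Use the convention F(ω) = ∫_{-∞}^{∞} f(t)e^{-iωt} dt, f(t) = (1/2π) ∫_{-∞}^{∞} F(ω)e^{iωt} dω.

F[g](ω) = \frac{\sqrt{3} i \sqrt{\pi} \left(1 - e^{\frac{4 \omega}{3}}\right) e^{- \frac{\omega^{2}}{27} - \frac{2 \omega}{3} - 3}}{9}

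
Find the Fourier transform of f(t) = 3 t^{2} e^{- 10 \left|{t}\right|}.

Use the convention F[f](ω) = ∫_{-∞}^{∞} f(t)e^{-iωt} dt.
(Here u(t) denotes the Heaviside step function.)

F(ω) = \frac{120 \left(100 - 3 \omega^{2}\right)}{\left(\omega^{2} + 100\right)^{3}}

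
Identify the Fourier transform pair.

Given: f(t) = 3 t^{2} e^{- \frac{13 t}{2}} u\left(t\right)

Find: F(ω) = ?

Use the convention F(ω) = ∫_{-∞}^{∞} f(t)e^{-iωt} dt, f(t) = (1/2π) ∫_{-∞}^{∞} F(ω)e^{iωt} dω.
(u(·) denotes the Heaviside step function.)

F(ω) = \frac{48}{\left(2 i \omega + 13\right)^{3}}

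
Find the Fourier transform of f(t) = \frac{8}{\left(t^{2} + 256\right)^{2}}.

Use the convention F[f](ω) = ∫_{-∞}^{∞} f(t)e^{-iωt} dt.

F(ω) = \frac{\pi \left(16 \left|{\omega}\right| + 1\right) e^{- 16 \left|{\omega}\right|}}{1024}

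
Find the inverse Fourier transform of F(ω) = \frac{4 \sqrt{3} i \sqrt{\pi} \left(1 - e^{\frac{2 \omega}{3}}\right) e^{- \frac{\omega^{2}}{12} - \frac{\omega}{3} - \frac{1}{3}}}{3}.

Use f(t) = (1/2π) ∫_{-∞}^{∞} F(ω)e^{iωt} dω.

f(t) = 8 e^{- 3 t^{2}} \sin{\left(2 t \right)}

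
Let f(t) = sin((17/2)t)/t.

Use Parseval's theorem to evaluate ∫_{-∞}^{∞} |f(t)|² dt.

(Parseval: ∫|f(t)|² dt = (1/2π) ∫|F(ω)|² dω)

∫|f(t)|² dt = \frac{17 \pi}{2}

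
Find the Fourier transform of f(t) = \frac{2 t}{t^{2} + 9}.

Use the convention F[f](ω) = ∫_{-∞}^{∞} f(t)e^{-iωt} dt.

F(ω) = - 2 i \pi e^{- 3 \left|{\omega}\right|} \operatorname{sign}{\left(\omega \right)}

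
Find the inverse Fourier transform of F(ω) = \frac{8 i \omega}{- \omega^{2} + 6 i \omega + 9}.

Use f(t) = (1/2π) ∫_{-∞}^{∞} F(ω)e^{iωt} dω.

f(t) = 8 \left(1 - 3 t\right) e^{- 3 t} u\left(t\right)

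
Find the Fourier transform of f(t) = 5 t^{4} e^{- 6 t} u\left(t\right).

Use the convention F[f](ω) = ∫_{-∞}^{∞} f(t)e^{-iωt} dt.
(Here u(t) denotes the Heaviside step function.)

F(ω) = \frac{120}{\left(i \omega + 6\right)^{5}}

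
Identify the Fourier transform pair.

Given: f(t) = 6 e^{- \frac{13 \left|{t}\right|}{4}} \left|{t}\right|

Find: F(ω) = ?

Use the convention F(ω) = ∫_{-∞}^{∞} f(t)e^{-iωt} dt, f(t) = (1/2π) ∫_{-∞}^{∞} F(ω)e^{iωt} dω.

F(ω) = \frac{192 \left(169 - 16 \omega^{2}\right)}{\left(16 \omega^{2} + 169\right)^{2}}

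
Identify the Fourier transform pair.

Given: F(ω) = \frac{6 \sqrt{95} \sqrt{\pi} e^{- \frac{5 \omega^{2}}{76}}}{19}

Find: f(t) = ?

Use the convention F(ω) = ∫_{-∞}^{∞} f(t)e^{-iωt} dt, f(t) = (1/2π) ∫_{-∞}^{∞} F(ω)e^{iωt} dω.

f(t) = 6 e^{- \frac{19 t^{2}}{5}}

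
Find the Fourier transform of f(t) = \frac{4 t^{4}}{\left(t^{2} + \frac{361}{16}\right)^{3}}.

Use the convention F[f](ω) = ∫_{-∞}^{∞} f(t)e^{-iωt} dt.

F(ω) = \frac{\pi \left(361 \omega^{2} - 380 \left|{\omega}\right| + 48\right) e^{- \frac{19 \left|{\omega}\right|}{4}}}{152}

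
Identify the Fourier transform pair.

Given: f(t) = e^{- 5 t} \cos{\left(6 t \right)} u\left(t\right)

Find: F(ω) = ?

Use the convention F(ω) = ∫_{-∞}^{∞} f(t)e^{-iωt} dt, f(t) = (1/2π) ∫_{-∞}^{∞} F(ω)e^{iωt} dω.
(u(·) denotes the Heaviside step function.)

F(ω) = \frac{i \omega + 5}{\left(i \omega + 5\right)^{2} + 36}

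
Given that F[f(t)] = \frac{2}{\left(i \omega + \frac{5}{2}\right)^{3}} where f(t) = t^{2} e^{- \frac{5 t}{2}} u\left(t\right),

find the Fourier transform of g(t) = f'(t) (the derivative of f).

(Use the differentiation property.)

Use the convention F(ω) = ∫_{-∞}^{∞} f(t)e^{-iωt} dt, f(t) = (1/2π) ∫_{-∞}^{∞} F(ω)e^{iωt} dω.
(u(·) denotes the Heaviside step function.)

F[g](ω) = \frac{16 i \omega}{\left(2 i \omega + 5\right)^{3}}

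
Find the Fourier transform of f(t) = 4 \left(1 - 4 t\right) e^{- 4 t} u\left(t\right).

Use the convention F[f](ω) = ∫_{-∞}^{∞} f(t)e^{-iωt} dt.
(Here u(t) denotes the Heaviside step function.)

F(ω) = \frac{4 i \omega}{- \omega^{2} + 8 i \omega + 16}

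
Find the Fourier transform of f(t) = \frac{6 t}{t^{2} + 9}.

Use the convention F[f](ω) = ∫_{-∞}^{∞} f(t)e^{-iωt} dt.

F(ω) = - 6 i \pi e^{- 3 \left|{\omega}\right|} \operatorname{sign}{\left(\omega \right)}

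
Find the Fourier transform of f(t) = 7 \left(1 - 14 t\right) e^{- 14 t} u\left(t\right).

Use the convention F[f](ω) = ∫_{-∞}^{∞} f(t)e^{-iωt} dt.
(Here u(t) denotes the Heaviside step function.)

F(ω) = \frac{7 i \omega}{- \omega^{2} + 28 i \omega + 196}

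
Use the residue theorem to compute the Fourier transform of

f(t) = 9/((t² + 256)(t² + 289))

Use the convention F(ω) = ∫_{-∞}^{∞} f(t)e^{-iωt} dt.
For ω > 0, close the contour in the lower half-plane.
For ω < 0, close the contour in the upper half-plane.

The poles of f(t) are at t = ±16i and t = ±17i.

Let g(z) = f(z)e^{-iωz}; for large |z| the factor e^{-iωz} decays in the lower half-plane when ω > 0 and in the upper half-plane when ω < 0.

Case ω > 0 (lower half-plane, clockwise contour ⇒ F(ω) = -2πi·ΣRes):
  Res_{z = - 16 i} g(z) = \frac{3 i e^{- 16 \omega}}{352}
  Res_{z = - 17 i} g(z) = - \frac{3 i e^{- 17 \omega}}{374}
  F(ω) = -2πi·ΣRes = \frac{3 \pi \left(17 e^{\omega} - 16\right) e^{- 17 \omega}}{2992}

Case ω < 0 (upper half-plane, counterclockwise contour ⇒ F(ω) = +2πi·ΣRes):
  Res_{z = 16 i} g(z) = - \frac{3 i e^{16 \omega}}{352}
  Res_{z = 17 i} g(z) = \frac{3 i e^{17 \omega}}{374}
  F(ω) = 2πi·ΣRes = \frac{3 \pi \left(17 - 16 e^{\omega}\right) e^{16 \omega}}{2992}

Both cases combine into a single formula in |ω|:

F(ω) = \frac{3 \pi \left(17 e^{\left|{\omega}\right|} - 16\right) e^{- 17 \left|{\omega}\right|}}{2992}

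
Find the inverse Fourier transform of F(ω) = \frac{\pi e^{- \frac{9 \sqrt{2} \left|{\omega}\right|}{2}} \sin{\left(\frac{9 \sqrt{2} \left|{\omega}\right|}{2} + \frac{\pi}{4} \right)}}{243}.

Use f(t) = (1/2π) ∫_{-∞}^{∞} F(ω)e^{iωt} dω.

f(t) = \frac{3}{t^{4} + 6561}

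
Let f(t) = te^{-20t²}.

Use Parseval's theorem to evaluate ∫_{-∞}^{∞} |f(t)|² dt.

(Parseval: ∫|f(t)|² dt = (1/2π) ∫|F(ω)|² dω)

∫|f(t)|² dt = \frac{\sqrt{10} \sqrt{\pi}}{1600}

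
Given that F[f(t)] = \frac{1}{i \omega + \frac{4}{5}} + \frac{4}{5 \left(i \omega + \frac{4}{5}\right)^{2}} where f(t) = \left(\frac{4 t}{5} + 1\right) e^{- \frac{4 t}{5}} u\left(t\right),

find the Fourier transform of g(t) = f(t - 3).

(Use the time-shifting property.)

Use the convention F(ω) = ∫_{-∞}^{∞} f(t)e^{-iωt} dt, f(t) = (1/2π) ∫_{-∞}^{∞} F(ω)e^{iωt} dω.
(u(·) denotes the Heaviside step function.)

F[g](ω) = \frac{5 \left(- 5 i \omega - 8\right) e^{- 3 i \omega}}{25 \omega^{2} - 40 i \omega - 16}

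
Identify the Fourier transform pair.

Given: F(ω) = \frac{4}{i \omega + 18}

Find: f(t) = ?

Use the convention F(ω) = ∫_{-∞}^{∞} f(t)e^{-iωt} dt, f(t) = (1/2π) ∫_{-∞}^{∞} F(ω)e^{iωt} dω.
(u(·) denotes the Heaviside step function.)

f(t) = 4 e^{- 18 t} u\left(t\right)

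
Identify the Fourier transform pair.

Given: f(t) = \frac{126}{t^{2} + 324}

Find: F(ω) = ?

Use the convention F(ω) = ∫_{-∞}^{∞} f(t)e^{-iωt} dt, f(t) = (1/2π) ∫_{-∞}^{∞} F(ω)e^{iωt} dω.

F(ω) = 7 \pi e^{- 18 \left|{\omega}\right|}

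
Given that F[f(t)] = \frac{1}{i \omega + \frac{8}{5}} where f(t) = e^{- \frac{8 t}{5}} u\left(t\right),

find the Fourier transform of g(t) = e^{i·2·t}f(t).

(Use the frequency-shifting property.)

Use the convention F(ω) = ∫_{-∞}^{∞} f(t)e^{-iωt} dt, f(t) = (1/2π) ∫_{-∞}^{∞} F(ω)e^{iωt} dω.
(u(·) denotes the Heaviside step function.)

F[g](ω) = \frac{5}{5 i \left(\omega - 2\right) + 8}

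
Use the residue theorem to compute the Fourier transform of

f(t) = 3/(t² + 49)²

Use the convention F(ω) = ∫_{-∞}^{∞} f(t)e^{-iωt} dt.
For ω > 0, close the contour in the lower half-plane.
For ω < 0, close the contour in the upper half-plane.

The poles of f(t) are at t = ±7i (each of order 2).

Let g(z) = f(z)e^{-iωz}; for large |z| the factor e^{-iωz} decays in the lower half-plane when ω > 0 and in the upper half-plane when ω < 0.

Case ω > 0 (lower half-plane, clockwise contour ⇒ F(ω) = -2πi·ΣRes):
  Res_{z = - 7 i} g(z) = \frac{3 i \left(7 \omega + 1\right) e^{- 7 \omega}}{1372} (pole of order 2)
  F(ω) = -2πi·ΣRes = \frac{3 \pi \left(7 \omega + 1\right) e^{- 7 \omega}}{686}

Case ω < 0 (upper half-plane, counterclockwise contour ⇒ F(ω) = +2πi·ΣRes):
  Res_{z = 7 i} g(z) = \frac{3 i \left(7 \omega - 1\right) e^{7 \omega}}{1372} (pole of order 2)
  F(ω) = 2πi·ΣRes = \frac{3 \pi \left(1 - 7 \omega\right) e^{7 \omega}}{686}

Both cases combine into a single formula in |ω|:

F(ω) = \frac{3 \pi \left(7 \left|{\omega}\right| + 1\right) e^{- 7 \left|{\omega}\right|}}{686}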